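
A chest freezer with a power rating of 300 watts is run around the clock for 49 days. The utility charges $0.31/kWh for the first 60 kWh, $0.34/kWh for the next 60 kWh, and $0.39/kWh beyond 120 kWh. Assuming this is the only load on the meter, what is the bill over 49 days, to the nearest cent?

Runtime = 24 h × 49 = 1176 h
Energy = 0.3 kW × 1176 h = 352.8 kWh
Tier 1 (0–60 kWh): 60 × $0.31 = $18.6
Tier 2 (60–120 kWh): 60 × $0.34 = $20.4
Above 120 kWh: 232.8 × $0.39 = $90.792
Bill = $129.79

$129.79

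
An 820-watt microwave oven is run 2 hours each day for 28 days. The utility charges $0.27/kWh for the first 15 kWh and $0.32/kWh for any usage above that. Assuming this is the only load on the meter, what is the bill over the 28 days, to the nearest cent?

Runtime = 2 h/day × 28 days = 56 h
Energy = 0.82 kW × 56 h = 45.92 kWh
Tier 1 (0–15 kWh): 15 × $0.27 = $4.05
Above 15 kWh: 30.92 × $0.32 = $9.8944
Bill = $13.94

$13.94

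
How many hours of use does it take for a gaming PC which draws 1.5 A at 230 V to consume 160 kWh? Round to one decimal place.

463.8 h

Power = 1.5 A × 230 V = 345 W = 0.345 kW
Hours = 160 kWh ÷ 0.345 kW = 463.8 h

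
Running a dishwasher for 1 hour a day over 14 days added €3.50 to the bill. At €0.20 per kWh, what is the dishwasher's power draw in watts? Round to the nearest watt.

Energy = €3.50 ÷ €0.20/kWh = 17.5 kWh
Runtime = 1 h/day × 14 days = 14 h
Power = 17.5 kWh ÷ 14 h = 1.25 kW = 1250 W

1250 W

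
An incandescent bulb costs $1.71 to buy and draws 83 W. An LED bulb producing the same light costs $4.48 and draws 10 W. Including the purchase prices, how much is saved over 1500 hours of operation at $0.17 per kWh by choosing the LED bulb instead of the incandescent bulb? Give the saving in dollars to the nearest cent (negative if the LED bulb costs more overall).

$15.85

incandescent bulb: $1.71 + (83/1000) kW × 1500 h × $0.17 = $1.71 + $21.165 = $22.875
LED bulb: $4.48 + (10/1000) kW × 1500 h × $0.17 = $4.48 + $2.55 = $7.03
Saving = $22.875 − $7.03 = $15.845 → $15.85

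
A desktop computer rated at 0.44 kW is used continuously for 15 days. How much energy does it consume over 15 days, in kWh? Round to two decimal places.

158.40 kWh

Runtime = 24 h × 15 = 360 h
Energy = 0.44 kW × 360 h = 158.4 kWh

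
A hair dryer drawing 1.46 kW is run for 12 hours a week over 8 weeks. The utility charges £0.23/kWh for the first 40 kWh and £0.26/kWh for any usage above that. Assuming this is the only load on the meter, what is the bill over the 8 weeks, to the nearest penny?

Runtime = 12 h/week × 8 weeks = 96 h
Energy = 1.46 kW × 96 h = 140.16 kWh
Tier 1 (0–40 kWh): 40 × £0.23 = £9.2
Above 40 kWh: 100.16 × £0.26 = £26.0416
Bill = £35.24

£35.24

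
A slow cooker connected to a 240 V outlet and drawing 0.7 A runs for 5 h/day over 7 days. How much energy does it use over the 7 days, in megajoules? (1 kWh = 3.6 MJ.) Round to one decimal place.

Power = 0.7 A × 240 V = 168 W = 0.168 kW
Runtime = 5 h/day × 7 days = 35 h
Energy = 0.168 kW × 35 h = 5.88 kWh
= 5.88 × 3.6 MJ = 21.2 MJ

21.2 MJ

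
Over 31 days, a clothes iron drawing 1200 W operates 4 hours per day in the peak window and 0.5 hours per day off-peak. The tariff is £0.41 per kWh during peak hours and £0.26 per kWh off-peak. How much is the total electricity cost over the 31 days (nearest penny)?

Peak energy = 1.2 kW × 4 h × 31 = 148.8 kWh
Off-peak energy = 1.2 kW × 0.5 h × 31 = 18.6 kWh
Cost = 148.8 × £0.41 + 18.6 × £0.26 = £61.008 + £4.836 = £65.84

£65.84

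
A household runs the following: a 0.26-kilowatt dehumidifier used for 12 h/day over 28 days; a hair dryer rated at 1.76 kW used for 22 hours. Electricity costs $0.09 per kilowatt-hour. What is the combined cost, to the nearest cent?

$11.35

dehumidifier: Runtime = 12 h/day × 28 days = 336 h
dehumidifier: 0.26 kW × 336 h = 87.36 kWh
hair dryer: 1.76 kW × 22 h = 38.72 kWh
Total energy = 126.08 kWh
Cost = 126.08 × $0.09 = $11.35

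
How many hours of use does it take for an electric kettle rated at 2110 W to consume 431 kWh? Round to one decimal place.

204.3 h

Hours = 431 kWh ÷ 2.11 kW = 204.3 h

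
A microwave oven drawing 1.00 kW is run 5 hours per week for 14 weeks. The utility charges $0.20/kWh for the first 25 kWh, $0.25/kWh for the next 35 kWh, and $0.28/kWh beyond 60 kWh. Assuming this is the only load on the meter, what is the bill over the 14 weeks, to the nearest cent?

Runtime = 5 h/week × 14 weeks = 70 h
Energy = 1 kW × 70 h = 70 kWh
Tier 1 (0–25 kWh): 25 × $0.20 = $5
Tier 2 (25–60 kWh): 35 × $0.25 = $8.75
Above 60 kWh: 10 × $0.28 = $2.8
Bill = $16.55

$16.55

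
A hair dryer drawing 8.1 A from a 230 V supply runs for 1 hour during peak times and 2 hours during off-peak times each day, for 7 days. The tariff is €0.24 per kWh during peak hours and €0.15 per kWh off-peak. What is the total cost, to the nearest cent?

Power = 8.1 A × 230 V = 1863 W = 1.863 kW
Peak energy = 1.863 kW × 1 h × 7 = 13.041 kWh
Off-peak energy = 1.863 kW × 2 h × 7 = 26.082 kWh
Cost = 13.041 × €0.24 + 26.082 × €0.15 = €3.12984 + €3.9123 = €7.04

€7.04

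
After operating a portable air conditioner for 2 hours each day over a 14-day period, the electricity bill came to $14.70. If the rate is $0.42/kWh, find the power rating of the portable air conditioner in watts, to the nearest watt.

1250 W

Energy = $14.70 ÷ $0.42/kWh = 35 kWh
Runtime = 2 h/day × 14 days = 28 h
Power = 35 kWh ÷ 28 h = 1.25 kW = 1250 W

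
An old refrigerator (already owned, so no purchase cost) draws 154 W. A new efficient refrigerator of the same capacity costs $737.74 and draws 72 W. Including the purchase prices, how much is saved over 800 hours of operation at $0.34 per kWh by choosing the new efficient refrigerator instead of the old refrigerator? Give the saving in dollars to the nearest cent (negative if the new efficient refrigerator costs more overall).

-$715.44

old refrigerator: $0.00 + (154/1000) kW × 800 h × $0.34 = $0.00 + $41.888 = $41.888
new efficient refrigerator: $737.74 + (72/1000) kW × 800 h × $0.34 = $737.74 + $19.584 = $757.324
Saving = $41.888 − $757.324 = −$715.436 → -$715.44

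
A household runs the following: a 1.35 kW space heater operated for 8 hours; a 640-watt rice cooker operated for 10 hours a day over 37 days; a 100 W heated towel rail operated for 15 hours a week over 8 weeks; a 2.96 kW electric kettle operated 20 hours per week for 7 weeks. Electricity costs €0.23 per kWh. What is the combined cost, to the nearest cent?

space heater: 1.35 kW × 8 h = 10.8 kWh
rice cooker: Runtime = 10 h/day × 37 days = 370 h
rice cooker: 0.64 kW × 370 h = 236.8 kWh
heated towel rail: Runtime = 15 h/week × 8 weeks = 120 h
heated towel rail: 0.1 kW × 120 h = 12 kWh
electric kettle: Runtime = 20 h/week × 7 weeks = 140 h
electric kettle: 2.96 kW × 140 h = 414.4 kWh
Total energy = 674 kWh
Cost = 674 × €0.23 = €155.02

€155.02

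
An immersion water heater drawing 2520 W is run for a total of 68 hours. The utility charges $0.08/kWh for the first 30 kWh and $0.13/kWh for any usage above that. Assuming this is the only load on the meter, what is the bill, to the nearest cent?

Energy = 2.52 kW × 68 h = 171.36 kWh
Tier 1 (0–30 kWh): 30 × $0.08 = $2.4
Above 30 kWh: 141.36 × $0.13 = $18.3768
Bill = $20.78

$20.78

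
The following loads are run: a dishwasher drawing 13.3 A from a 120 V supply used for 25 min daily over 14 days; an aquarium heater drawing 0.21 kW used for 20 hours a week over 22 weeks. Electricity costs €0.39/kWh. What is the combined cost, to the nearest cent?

€39.67

dishwasher: Power = 13.3 A × 120 V = 1596 W = 1.596 kW
dishwasher: Runtime = 25 min × 14 = 350 min = 5.833333… h
dishwasher: 1.596 kW × 5.833333… h = 9.31 kWh
aquarium heater: Runtime = 20 h/week × 22 weeks = 440 h
aquarium heater: 0.21 kW × 440 h = 92.4 kWh
Total energy = 101.71 kWh
Cost = 101.71 × €0.39 = €39.67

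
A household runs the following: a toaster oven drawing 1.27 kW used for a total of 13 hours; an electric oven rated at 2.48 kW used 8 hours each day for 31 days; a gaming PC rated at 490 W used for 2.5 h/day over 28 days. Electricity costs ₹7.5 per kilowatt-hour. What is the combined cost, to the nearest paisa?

₹4993.88

toaster oven: 1.27 kW × 13 h = 16.51 kWh
electric oven: Runtime = 8 h/day × 31 days = 248 h
electric oven: 2.48 kW × 248 h = 615.04 kWh
gaming PC: Runtime = 2.5 h/day × 28 days = 70 h
gaming PC: 0.49 kW × 70 h = 34.3 kWh
Total energy = 665.85 kWh
Cost = 665.85 × ₹7.5 = ₹4993.88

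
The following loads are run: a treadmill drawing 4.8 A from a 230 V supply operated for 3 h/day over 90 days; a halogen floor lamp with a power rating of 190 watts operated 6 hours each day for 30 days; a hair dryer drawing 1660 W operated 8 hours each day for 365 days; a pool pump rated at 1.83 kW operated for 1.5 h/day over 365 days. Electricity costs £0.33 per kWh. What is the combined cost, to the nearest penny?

treadmill: Power = 4.8 A × 230 V = 1104 W = 1.104 kW
treadmill: Runtime = 3 h/day × 90 days = 270 h
treadmill: 1.104 kW × 270 h = 298.08 kWh
halogen floor lamp: Runtime = 6 h/day × 30 days = 180 h
halogen floor lamp: 0.19 kW × 180 h = 34.2 kWh
hair dryer: Runtime = 8 h/day × 365 days = 2920 h
hair dryer: 1.66 kW × 2920 h = 4847.2 kWh
pool pump: Runtime = 1.5 h/day × 365 days = 547.5 h
pool pump: 1.83 kW × 547.5 h = 1001.925 kWh
Total energy = 6181.405 kWh
Cost = 6181.405 × £0.33 = £2039.86

£2039.86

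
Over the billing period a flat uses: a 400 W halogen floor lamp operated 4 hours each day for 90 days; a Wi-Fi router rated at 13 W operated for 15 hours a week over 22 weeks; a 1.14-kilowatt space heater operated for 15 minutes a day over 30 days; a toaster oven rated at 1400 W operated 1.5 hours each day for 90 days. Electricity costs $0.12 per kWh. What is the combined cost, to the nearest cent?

$41.50

halogen floor lamp: Runtime = 4 h/day × 90 days = 360 h
halogen floor lamp: 0.4 kW × 360 h = 144 kWh
Wi-Fi router: Runtime = 15 h/week × 22 weeks = 330 h
Wi-Fi router: 0.013 kW × 330 h = 4.29 kWh
space heater: Runtime = 15 min × 30 = 450 min = 7.5 h
space heater: 1.14 kW × 7.5 h = 8.55 kWh
toaster oven: Runtime = 1.5 h/day × 90 days = 135 h
toaster oven: 1.4 kW × 135 h = 189 kWh
Total energy = 345.84 kWh
Cost = 345.84 × $0.12 = $41.50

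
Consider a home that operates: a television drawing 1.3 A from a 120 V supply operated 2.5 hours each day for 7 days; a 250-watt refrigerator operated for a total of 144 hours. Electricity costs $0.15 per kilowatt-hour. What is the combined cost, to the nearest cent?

television: Power = 1.3 A × 120 V = 156 W = 0.156 kW
television: Runtime = 2.5 h/day × 7 days = 17.5 h
television: 0.156 kW × 17.5 h = 2.73 kWh
refrigerator: 0.25 kW × 144 h = 36 kWh
Total energy = 38.73 kWh
Cost = 38.73 × $0.15 = $5.81

$5.81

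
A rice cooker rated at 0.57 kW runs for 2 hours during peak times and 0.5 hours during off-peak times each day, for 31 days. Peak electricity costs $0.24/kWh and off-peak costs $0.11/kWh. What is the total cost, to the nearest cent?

$9.45

Peak energy = 0.57 kW × 2 h × 31 = 35.34 kWh
Off-peak energy = 0.57 kW × 0.5 h × 31 = 8.835 kWh
Cost = 35.34 × $0.24 + 8.835 × $0.11 = $8.4816 + $0.97185 = $9.45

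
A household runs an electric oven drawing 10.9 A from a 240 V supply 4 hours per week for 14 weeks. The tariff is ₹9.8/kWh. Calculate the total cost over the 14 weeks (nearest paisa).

₹1435.66

Power = 10.9 A × 240 V = 2616 W = 2.616 kW
Runtime = 4 h/week × 14 weeks = 56 h
Energy = 2.616 kW × 56 h = 146.496 kWh
Cost = 146.496 kWh × ₹9.8/kWh = ₹1435.66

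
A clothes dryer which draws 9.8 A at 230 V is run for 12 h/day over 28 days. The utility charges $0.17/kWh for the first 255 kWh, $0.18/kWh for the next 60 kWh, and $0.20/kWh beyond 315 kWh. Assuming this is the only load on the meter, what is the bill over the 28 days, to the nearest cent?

$142.62

Power = 9.8 A × 230 V = 2254 W = 2.254 kW
Runtime = 12 h/day × 28 days = 336 h
Energy = 2.254 kW × 336 h = 757.344 kWh
Tier 1 (0–255 kWh): 255 × $0.17 = $43.35
Tier 2 (255–315 kWh): 60 × $0.18 = $10.8
Above 315 kWh: 442.344 × $0.20 = $88.4688
Bill = $142.62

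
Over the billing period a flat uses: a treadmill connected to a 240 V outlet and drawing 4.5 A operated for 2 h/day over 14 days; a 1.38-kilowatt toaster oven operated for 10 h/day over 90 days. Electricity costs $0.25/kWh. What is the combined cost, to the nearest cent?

$318.06

treadmill: Power = 4.5 A × 240 V = 1080 W = 1.08 kW
treadmill: Runtime = 2 h/day × 14 days = 28 h
treadmill: 1.08 kW × 28 h = 30.24 kWh
toaster oven: Runtime = 10 h/day × 90 days = 900 h
toaster oven: 1.38 kW × 900 h = 1242 kWh
Total energy = 1272.24 kWh
Cost = 1272.24 × $0.25 = $318.06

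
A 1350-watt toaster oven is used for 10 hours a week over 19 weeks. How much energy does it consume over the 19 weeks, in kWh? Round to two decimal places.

Runtime = 10 h/week × 19 weeks = 190 h
Energy = 1.35 kW × 190 h = 256.5 kWh

256.50 kWh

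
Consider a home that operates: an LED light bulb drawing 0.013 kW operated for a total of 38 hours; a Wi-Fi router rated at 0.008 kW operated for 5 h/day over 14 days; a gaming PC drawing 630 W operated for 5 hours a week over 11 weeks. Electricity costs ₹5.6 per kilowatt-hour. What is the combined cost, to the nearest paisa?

₹199.94

LED light bulb: 0.013 kW × 38 h = 0.494 kWh
Wi-Fi router: Runtime = 5 h/day × 14 days = 70 h
Wi-Fi router: 0.008 kW × 70 h = 0.56 kWh
gaming PC: Runtime = 5 h/week × 11 weeks = 55 h
gaming PC: 0.63 kW × 55 h = 34.65 kWh
Total energy = 35.704 kWh
Cost = 35.704 × ₹5.6 = ₹199.94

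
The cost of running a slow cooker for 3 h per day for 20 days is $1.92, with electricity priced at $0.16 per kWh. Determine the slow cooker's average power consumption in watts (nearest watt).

200 W

Energy = $1.92 ÷ $0.16/kWh = 12 kWh
Runtime = 3 h/day × 20 days = 60 h
Power = 12 kWh ÷ 60 h = 0.2 kW = 200 W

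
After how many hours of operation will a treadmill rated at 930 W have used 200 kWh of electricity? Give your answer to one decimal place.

215.1 h

Hours = 200 kWh ÷ 0.93 kW = 215.1 h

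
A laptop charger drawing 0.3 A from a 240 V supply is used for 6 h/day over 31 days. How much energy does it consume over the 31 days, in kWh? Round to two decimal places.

Power = 0.3 A × 240 V = 72 W = 0.072 kW
Runtime = 6 h/day × 31 days = 186 h
Energy = 0.072 kW × 186 h = 13.392 kWh ≈ 13.39 kWh

13.39 kWh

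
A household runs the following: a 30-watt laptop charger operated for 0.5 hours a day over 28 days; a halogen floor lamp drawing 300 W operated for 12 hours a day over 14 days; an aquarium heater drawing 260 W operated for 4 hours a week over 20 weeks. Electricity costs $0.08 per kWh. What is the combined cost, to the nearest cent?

$5.73

laptop charger: Runtime = 0.5 h/day × 28 days = 14 h
laptop charger: 0.03 kW × 14 h = 0.42 kWh
halogen floor lamp: Runtime = 12 h/day × 14 days = 168 h
halogen floor lamp: 0.3 kW × 168 h = 50.4 kWh
aquarium heater: Runtime = 4 h/week × 20 weeks = 80 h
aquarium heater: 0.26 kW × 80 h = 20.8 kWh
Total energy = 71.62 kWh
Cost = 71.62 × $0.08 = $5.73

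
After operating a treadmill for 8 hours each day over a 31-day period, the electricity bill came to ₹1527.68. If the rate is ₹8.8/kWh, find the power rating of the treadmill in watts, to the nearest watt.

700 W

Energy = ₹1527.68 ÷ ₹8.8/kWh = 173.6 kWh
Runtime = 8 h/day × 31 days = 248 h
Power = 173.6 kWh ÷ 248 h = 0.7 kW = 700 W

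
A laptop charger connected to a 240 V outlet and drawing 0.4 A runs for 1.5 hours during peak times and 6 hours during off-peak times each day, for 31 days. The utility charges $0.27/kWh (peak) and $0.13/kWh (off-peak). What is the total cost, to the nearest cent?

$3.53

Power = 0.4 A × 240 V = 96 W = 0.096 kW
Peak energy = 0.096 kW × 1.5 h × 31 = 4.464 kWh
Off-peak energy = 0.096 kW × 6 h × 31 = 17.856 kWh
Cost = 4.464 × $0.27 + 17.856 × $0.13 = $1.20528 + $2.32128 = $3.53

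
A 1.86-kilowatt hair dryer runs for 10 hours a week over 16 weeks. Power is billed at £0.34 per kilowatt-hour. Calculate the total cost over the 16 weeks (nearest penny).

Runtime = 10 h/week × 16 weeks = 160 h
Energy = 1.86 kW × 160 h = 297.6 kWh
Cost = 297.6 kWh × £0.34/kWh = £101.18

£101.18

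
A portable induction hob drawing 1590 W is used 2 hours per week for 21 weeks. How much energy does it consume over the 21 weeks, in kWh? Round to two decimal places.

66.78 kWh

Runtime = 2 h/week × 21 weeks = 42 h
Energy = 1.59 kW × 42 h = 66.78 kWh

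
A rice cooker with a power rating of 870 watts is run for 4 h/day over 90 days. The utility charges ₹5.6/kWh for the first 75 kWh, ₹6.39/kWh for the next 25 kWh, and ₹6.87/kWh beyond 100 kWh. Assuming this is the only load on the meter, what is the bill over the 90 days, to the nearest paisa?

₹2044.43

Runtime = 4 h/day × 90 days = 360 h
Energy = 0.87 kW × 360 h = 313.2 kWh
Tier 1 (0–75 kWh): 75 × ₹5.6 = ₹420
Tier 2 (75–100 kWh): 25 × ₹6.39 = ₹159.75
Above 100 kWh: 213.2 × ₹6.87 = ₹1464.684
Bill = ₹2044.43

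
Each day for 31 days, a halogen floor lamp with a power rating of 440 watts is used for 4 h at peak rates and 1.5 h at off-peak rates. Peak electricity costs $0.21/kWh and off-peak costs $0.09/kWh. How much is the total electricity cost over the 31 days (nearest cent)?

$13.30

Peak energy = 0.44 kW × 4 h × 31 = 54.56 kWh
Off-peak energy = 0.44 kW × 1.5 h × 31 = 20.46 kWh
Cost = 54.56 × $0.21 + 20.46 × $0.09 = $11.4576 + $1.8414 = $13.30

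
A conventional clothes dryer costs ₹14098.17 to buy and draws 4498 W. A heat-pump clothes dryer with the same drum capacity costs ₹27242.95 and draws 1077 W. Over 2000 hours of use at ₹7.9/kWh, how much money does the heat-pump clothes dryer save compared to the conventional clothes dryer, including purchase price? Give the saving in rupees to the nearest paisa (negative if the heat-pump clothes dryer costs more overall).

conventional clothes dryer: ₹14098.17 + (4498/1000) kW × 2000 h × ₹7.9 = ₹14098.17 + ₹71068.4 = ₹85166.57
heat-pump clothes dryer: ₹27242.95 + (1077/1000) kW × 2000 h × ₹7.9 = ₹27242.95 + ₹17016.6 = ₹44259.55
Saving = ₹85166.57 − ₹44259.55 = ₹40907.02

₹40907.02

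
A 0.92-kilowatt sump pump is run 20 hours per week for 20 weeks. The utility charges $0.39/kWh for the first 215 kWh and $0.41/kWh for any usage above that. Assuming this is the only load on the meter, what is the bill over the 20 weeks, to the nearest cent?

$146.58

Runtime = 20 h/week × 20 weeks = 400 h
Energy = 0.92 kW × 400 h = 368 kWh
Tier 1 (0–215 kWh): 215 × $0.39 = $83.85
Above 215 kWh: 153 × $0.41 = $62.73
Bill = $146.58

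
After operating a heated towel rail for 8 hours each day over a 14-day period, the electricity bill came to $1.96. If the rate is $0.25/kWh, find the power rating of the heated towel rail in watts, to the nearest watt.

70 W

Energy = $1.96 ÷ $0.25/kWh = 7.84 kWh
Runtime = 8 h/day × 14 days = 112 h
Power = 7.84 kWh ÷ 112 h = 0.07 kW = 70 W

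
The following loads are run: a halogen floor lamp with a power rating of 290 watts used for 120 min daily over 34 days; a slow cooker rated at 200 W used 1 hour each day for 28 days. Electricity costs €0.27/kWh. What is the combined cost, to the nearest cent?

halogen floor lamp: Runtime = 120 min × 34 = 4080 min = 68 h
halogen floor lamp: 0.29 kW × 68 h = 19.72 kWh
slow cooker: Runtime = 1 h/day × 28 days = 28 h
slow cooker: 0.2 kW × 28 h = 5.6 kWh
Total energy = 25.32 kWh
Cost = 25.32 × €0.27 = €6.84

€6.84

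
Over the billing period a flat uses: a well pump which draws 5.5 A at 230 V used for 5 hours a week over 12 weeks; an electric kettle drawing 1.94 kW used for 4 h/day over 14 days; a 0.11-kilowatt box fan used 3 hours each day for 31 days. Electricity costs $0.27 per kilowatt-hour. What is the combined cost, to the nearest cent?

$52.59

well pump: Power = 5.5 A × 230 V = 1265 W = 1.265 kW
well pump: Runtime = 5 h/week × 12 weeks = 60 h
well pump: 1.265 kW × 60 h = 75.9 kWh
electric kettle: Runtime = 4 h/day × 14 days = 56 h
electric kettle: 1.94 kW × 56 h = 108.64 kWh
box fan: Runtime = 3 h/day × 31 days = 93 h
box fan: 0.11 kW × 93 h = 10.23 kWh
Total energy = 194.77 kWh
Cost = 194.77 × $0.27 = $52.59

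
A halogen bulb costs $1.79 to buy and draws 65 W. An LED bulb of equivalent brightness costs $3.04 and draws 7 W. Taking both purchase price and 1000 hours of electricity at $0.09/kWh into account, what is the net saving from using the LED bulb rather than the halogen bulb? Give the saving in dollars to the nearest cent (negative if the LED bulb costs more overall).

$3.97

halogen bulb: $1.79 + (65/1000) kW × 1000 h × $0.09 = $1.79 + $5.85 = $7.64
LED bulb: $3.04 + (7/1000) kW × 1000 h × $0.09 = $3.04 + $0.63 = $3.67
Saving = $7.64 − $3.67 = $3.97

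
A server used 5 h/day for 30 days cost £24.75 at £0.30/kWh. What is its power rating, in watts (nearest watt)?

Energy = £24.75 ÷ £0.30/kWh = 82.5 kWh
Runtime = 5 h/day × 30 days = 150 h
Power = 82.5 kWh ÷ 150 h = 0.55 kW = 550 W

550 W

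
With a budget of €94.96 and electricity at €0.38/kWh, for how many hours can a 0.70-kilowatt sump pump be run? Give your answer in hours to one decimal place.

357.0 h

Energy available = €94.96 ÷ €0.38/kWh = 249.8947 kWh
Hours = 249.8947 kWh ÷ 0.7 kW = 357.0 h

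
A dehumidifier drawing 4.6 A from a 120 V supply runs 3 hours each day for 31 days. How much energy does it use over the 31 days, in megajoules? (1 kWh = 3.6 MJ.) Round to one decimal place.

184.8 MJ

Power = 4.6 A × 120 V = 552 W = 0.552 kW
Runtime = 3 h/day × 31 days = 93 h
Energy = 0.552 kW × 93 h = 51.336 kWh
= 51.336 × 3.6 MJ = 184.8 MJ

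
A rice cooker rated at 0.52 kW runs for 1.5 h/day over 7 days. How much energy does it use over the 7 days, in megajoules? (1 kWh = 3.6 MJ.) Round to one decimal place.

Runtime = 1.5 h/day × 7 days = 10.5 h
Energy = 0.52 kW × 10.5 h = 5.46 kWh
= 5.46 × 3.6 MJ = 19.7 MJ

19.7 MJ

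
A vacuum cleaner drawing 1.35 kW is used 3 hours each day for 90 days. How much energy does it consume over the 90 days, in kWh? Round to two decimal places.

364.50 kWh

Runtime = 3 h/day × 90 days = 270 h
Energy = 1.35 kW × 270 h = 364.5 kWh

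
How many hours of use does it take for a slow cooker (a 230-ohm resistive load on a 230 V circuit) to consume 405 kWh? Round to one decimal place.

Power = V²/R = 230²/230 = 230 W = 0.23 kW
Hours = 405 kWh ÷ 0.23 kW = 1760.9 h

1760.9 h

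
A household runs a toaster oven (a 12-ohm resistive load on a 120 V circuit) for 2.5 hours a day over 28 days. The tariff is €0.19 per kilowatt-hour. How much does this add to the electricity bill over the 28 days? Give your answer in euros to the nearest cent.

€15.96

Power = V²/R = 120²/12 = 1200 W = 1.2 kW
Runtime = 2.5 h/day × 28 days = 70 h
Energy = 1.2 kW × 70 h = 84 kWh
Cost = 84 kWh × €0.19/kWh = €15.96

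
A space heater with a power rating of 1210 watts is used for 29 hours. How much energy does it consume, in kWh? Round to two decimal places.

35.09 kWh

Energy = 1.21 kW × 29 h = 35.09 kWh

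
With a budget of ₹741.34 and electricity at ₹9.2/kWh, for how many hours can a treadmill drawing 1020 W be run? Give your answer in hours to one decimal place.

79.0 h

Energy available = ₹741.34 ÷ ₹9.2/kWh = 80.5804 kWh
Hours = 80.5804 kWh ÷ 1.02 kW = 79.0 h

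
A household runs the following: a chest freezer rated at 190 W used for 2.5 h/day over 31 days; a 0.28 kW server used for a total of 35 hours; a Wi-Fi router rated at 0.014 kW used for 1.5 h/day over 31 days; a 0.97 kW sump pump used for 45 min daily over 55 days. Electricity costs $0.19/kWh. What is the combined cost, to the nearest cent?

$12.39

chest freezer: Runtime = 2.5 h/day × 31 days = 77.5 h
chest freezer: 0.19 kW × 77.5 h = 14.725 kWh
server: 0.28 kW × 35 h = 9.8 kWh
Wi-Fi router: Runtime = 1.5 h/day × 31 days = 46.5 h
Wi-Fi router: 0.014 kW × 46.5 h = 0.651 kWh
sump pump: Runtime = 45 min × 55 = 2475 min = 41.25 h
sump pump: 0.97 kW × 41.25 h = 40.0125 kWh
Total energy = 65.1885 kWh
Cost = 65.1885 × $0.19 = $12.39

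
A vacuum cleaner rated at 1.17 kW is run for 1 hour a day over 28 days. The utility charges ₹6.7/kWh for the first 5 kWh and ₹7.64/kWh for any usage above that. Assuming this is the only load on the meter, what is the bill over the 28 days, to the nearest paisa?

Runtime = 1 h/day × 28 days = 28 h
Energy = 1.17 kW × 28 h = 32.76 kWh
Tier 1 (0–5 kWh): 5 × ₹6.7 = ₹33.5
Above 5 kWh: 27.76 × ₹7.64 = ₹212.0864
Bill = ₹245.59

₹245.59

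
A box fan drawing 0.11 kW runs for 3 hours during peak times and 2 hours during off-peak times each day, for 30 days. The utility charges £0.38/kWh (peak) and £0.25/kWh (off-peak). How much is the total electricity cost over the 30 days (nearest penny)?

Peak energy = 0.11 kW × 3 h × 30 = 9.9 kWh
Off-peak energy = 0.11 kW × 2 h × 30 = 6.6 kWh
Cost = 9.9 × £0.38 + 6.6 × £0.25 = £3.762 + £1.65 = £5.41

£5.41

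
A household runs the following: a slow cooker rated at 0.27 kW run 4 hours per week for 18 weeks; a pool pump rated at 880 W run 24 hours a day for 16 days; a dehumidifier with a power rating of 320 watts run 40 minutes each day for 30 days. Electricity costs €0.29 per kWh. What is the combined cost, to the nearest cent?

slow cooker: Runtime = 4 h/week × 18 weeks = 72 h
slow cooker: 0.27 kW × 72 h = 19.44 kWh
pool pump: Runtime = 24 h × 16 = 384 h
pool pump: 0.88 kW × 384 h = 337.92 kWh
dehumidifier: Runtime = 40 min × 30 = 1200 min = 20 h
dehumidifier: 0.32 kW × 20 h = 6.4 kWh
Total energy = 363.76 kWh
Cost = 363.76 × €0.29 = €105.49

€105.49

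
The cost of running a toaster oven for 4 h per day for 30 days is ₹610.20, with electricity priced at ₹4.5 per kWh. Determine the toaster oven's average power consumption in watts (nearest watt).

Energy = ₹610.20 ÷ ₹4.5/kWh = 135.6 kWh
Runtime = 4 h/day × 30 days = 120 h
Power = 135.6 kWh ÷ 120 h = 1.13 kW = 1130 W

1130 W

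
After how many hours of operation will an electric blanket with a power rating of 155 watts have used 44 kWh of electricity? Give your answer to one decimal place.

283.9 h

Hours = 44 kWh ÷ 0.155 kW = 283.9 h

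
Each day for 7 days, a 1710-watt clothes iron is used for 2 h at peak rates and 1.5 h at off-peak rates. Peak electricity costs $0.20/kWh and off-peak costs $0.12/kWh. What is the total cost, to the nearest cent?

$6.94

Peak energy = 1.71 kW × 2 h × 7 = 23.94 kWh
Off-peak energy = 1.71 kW × 1.5 h × 7 = 17.955 kWh
Cost = 23.94 × $0.20 + 17.955 × $0.12 = $4.788 + $2.1546 = $6.94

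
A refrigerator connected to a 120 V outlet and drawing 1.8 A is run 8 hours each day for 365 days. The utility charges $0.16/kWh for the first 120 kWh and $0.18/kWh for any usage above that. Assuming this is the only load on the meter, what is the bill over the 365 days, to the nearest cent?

$111.13

Power = 1.8 A × 120 V = 216 W = 0.216 kW
Runtime = 8 h/day × 365 days = 2920 h
Energy = 0.216 kW × 2920 h = 630.72 kWh
Tier 1 (0–120 kWh): 120 × $0.16 = $19.2
Above 120 kWh: 510.72 × $0.18 = $91.9296
Bill = $111.13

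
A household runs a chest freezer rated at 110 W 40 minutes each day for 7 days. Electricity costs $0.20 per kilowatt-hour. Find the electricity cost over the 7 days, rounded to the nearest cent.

$0.10

Runtime = 40 min × 7 = 280 min = 4.666666… h
Energy = 0.11 kW × 4.666666… h = 0.513333… kWh
Cost = 0.513333… kWh × $0.20/kWh = $0.10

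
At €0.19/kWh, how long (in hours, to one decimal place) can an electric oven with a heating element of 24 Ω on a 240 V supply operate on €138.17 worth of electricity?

303.0 h

Power = V²/R = 240²/24 = 2400 W = 2.4 kW
Energy available = €138.17 ÷ €0.19/kWh = 727.2105 kWh
Hours = 727.2105 kWh ÷ 2.4 kW = 303.0 h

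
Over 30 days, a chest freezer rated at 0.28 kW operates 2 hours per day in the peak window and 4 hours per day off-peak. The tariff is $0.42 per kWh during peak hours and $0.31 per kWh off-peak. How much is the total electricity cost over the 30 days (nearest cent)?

$17.47

Peak energy = 0.28 kW × 2 h × 30 = 16.8 kWh
Off-peak energy = 0.28 kW × 4 h × 30 = 33.6 kWh
Cost = 16.8 × $0.42 + 33.6 × $0.31 = $7.056 + $10.416 = $17.47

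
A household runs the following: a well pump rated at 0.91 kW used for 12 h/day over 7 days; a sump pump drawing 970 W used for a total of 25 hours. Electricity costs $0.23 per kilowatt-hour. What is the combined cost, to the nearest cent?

well pump: Runtime = 12 h/day × 7 days = 84 h
well pump: 0.91 kW × 84 h = 76.44 kWh
sump pump: 0.97 kW × 25 h = 24.25 kWh
Total energy = 100.69 kWh
Cost = 100.69 × $0.23 = $23.16

$23.16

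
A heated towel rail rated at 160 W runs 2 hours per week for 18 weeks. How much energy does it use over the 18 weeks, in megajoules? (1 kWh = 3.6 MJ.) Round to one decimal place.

Runtime = 2 h/week × 18 weeks = 36 h
Energy = 0.16 kW × 36 h = 5.76 kWh
= 5.76 × 3.6 MJ = 20.7 MJ

20.7 MJ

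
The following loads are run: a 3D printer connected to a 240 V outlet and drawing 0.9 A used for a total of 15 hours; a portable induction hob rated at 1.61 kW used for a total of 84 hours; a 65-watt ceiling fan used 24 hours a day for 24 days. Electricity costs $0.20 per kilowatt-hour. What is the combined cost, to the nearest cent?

$35.18

3D printer: Power = 0.9 A × 240 V = 216 W = 0.216 kW
3D printer: 0.216 kW × 15 h = 3.24 kWh
portable induction hob: 1.61 kW × 84 h = 135.24 kWh
ceiling fan: Runtime = 24 h × 24 = 576 h
ceiling fan: 0.065 kW × 576 h = 37.44 kWh
Total energy = 175.92 kWh
Cost = 175.92 × $0.20 = $35.18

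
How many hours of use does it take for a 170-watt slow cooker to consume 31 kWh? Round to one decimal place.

182.4 h

Hours = 31 kWh ÷ 0.17 kW = 182.4 h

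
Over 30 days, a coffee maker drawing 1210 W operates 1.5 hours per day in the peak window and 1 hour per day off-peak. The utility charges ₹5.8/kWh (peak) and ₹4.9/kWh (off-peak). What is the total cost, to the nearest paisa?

Peak energy = 1.21 kW × 1.5 h × 30 = 54.45 kWh
Off-peak energy = 1.21 kW × 1 h × 30 = 36.3 kWh
Cost = 54.45 × ₹5.8 + 36.3 × ₹4.9 = ₹315.81 + ₹177.87 = ₹493.68

₹493.68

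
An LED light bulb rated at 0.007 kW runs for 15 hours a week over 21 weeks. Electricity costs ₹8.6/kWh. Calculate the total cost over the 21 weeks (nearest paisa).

Runtime = 15 h/week × 21 weeks = 315 h
Energy = 0.007 kW × 315 h = 2.205 kWh
Cost = 2.205 kWh × ₹8.6/kWh = ₹18.96

₹18.96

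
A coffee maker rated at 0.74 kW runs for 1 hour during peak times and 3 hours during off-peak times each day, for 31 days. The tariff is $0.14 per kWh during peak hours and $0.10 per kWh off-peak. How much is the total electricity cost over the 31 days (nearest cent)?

Peak energy = 0.74 kW × 1 h × 31 = 22.94 kWh
Off-peak energy = 0.74 kW × 3 h × 31 = 68.82 kWh
Cost = 22.94 × $0.14 + 68.82 × $0.10 = $3.2116 + $6.882 = $10.09

$10.09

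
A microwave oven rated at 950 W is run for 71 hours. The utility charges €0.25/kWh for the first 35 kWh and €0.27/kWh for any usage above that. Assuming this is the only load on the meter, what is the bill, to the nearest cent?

€17.51

Energy = 0.95 kW × 71 h = 67.45 kWh
Tier 1 (0–35 kWh): 35 × €0.25 = €8.75
Above 35 kWh: 32.45 × €0.27 = €8.7615
Bill = €17.51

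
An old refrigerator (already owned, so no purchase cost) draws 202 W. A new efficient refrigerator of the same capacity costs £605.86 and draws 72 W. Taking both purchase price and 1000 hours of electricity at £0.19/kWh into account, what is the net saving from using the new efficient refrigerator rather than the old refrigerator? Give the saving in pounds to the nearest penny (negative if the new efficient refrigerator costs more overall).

old refrigerator: £0.00 + (202/1000) kW × 1000 h × £0.19 = £0.00 + £38.38 = £38.38
new efficient refrigerator: £605.86 + (72/1000) kW × 1000 h × £0.19 = £605.86 + £13.68 = £619.54
Saving = £38.38 − £619.54 = −£581.16

-£581.16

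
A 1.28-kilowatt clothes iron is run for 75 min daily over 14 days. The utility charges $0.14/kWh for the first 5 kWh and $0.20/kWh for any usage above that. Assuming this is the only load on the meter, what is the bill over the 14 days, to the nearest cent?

$4.18

Runtime = 75 min × 14 = 1050 min = 17.5 h
Energy = 1.28 kW × 17.5 h = 22.4 kWh
Tier 1 (0–5 kWh): 5 × $0.14 = $0.7
Above 5 kWh: 17.4 × $0.20 = $3.48
Bill = $4.18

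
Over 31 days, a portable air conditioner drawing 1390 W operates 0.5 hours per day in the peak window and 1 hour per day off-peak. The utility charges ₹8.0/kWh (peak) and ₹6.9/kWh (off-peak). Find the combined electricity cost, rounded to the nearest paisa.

₹469.68

Peak energy = 1.39 kW × 0.5 h × 31 = 21.545 kWh
Off-peak energy = 1.39 kW × 1 h × 31 = 43.09 kWh
Cost = 21.545 × ₹8.0 + 43.09 × ₹6.9 = ₹172.36 + ₹297.321 = ₹469.68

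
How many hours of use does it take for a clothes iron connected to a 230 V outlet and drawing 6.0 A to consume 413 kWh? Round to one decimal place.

Power = 6.0 A × 230 V = 1380 W = 1.38 kW
Hours = 413 kWh ÷ 1.38 kW = 299.3 h

299.3 h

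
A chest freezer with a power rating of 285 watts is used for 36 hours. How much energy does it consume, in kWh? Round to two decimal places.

Energy = 0.285 kW × 36 h = 10.26 kWh

10.26 kWh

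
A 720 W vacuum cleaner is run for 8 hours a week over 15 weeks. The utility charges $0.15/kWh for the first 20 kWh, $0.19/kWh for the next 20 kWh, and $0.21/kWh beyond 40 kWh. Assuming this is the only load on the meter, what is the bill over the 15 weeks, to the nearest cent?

Runtime = 8 h/week × 15 weeks = 120 h
Energy = 0.72 kW × 120 h = 86.4 kWh
Tier 1 (0–20 kWh): 20 × $0.15 = $3
Tier 2 (20–40 kWh): 20 × $0.19 = $3.8
Above 40 kWh: 46.4 × $0.21 = $9.744
Bill = $16.54

$16.54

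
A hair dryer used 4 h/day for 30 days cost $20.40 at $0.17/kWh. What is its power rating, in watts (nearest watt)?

1000 W

Energy = $20.40 ÷ $0.17/kWh = 120 kWh
Runtime = 4 h/day × 30 days = 120 h
Power = 120 kWh ÷ 120 h = 1 kW = 1000 W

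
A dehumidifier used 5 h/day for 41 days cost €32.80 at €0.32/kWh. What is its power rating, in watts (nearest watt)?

Energy = €32.80 ÷ €0.32/kWh = 102.5 kWh
Runtime = 5 h/day × 41 days = 205 h
Power = 102.5 kWh ÷ 205 h = 0.5 kW = 500 W

500 W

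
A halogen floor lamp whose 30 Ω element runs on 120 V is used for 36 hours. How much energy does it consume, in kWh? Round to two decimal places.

Power = V²/R = 120²/30 = 480 W = 0.48 kW
Energy = 0.48 kW × 36 h = 17.28 kWh

17.28 kWh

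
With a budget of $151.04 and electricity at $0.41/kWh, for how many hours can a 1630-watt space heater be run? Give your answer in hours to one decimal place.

226.0 h

Energy available = $151.04 ÷ $0.41/kWh = 368.3902 kWh
Hours = 368.3902 kWh ÷ 1.63 kW = 226.0 h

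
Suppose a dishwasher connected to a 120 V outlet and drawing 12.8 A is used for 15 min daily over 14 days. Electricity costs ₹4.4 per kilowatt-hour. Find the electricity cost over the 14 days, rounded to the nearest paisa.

Power = 12.8 A × 120 V = 1536 W = 1.536 kW
Runtime = 15 min × 14 = 210 min = 3.5 h
Energy = 1.536 kW × 3.5 h = 5.376 kWh
Cost = 5.376 kWh × ₹4.4/kWh = ₹23.65

₹23.65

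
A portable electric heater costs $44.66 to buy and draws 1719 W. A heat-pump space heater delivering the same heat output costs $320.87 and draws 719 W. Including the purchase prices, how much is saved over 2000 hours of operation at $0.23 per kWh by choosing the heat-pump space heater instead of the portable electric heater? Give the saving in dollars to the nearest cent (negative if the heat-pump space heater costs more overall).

$183.79

portable electric heater: $44.66 + (1719/1000) kW × 2000 h × $0.23 = $44.66 + $790.74 = $835.4
heat-pump space heater: $320.87 + (719/1000) kW × 2000 h × $0.23 = $320.87 + $330.74 = $651.61
Saving = $835.4 − $651.61 = $183.79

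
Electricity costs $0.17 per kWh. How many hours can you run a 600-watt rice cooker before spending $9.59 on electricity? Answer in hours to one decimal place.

94.0 h

Energy available = $9.59 ÷ $0.17/kWh = 56.4118 kWh
Hours = 56.4118 kWh ÷ 0.6 kW = 94.0 h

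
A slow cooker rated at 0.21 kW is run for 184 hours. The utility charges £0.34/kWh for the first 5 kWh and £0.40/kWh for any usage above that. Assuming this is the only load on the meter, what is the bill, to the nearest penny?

£15.16

Energy = 0.21 kW × 184 h = 38.64 kWh
Tier 1 (0–5 kWh): 5 × £0.34 = £1.7
Above 5 kWh: 33.64 × £0.40 = £13.456
Bill = £15.16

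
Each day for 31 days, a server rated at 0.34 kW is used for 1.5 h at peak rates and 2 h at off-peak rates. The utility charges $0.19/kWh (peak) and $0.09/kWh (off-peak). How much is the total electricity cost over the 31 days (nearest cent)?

$4.90

Peak energy = 0.34 kW × 1.5 h × 31 = 15.81 kWh
Off-peak energy = 0.34 kW × 2 h × 31 = 21.08 kWh
Cost = 15.81 × $0.19 + 21.08 × $0.09 = $3.0039 + $1.8972 = $4.90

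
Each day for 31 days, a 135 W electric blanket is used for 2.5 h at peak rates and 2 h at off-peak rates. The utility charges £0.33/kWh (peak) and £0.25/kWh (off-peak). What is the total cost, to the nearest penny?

£5.55

Peak energy = 0.135 kW × 2.5 h × 31 = 10.4625 kWh
Off-peak energy = 0.135 kW × 2 h × 31 = 8.37 kWh
Cost = 10.4625 × £0.33 + 8.37 × £0.25 = £3.452625 + £2.0925 = £5.55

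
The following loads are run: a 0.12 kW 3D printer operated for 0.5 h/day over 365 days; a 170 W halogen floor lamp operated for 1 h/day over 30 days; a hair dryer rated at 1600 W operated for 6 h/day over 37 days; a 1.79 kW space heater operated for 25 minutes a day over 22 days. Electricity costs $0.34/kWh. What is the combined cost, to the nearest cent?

3D printer: Runtime = 0.5 h/day × 365 days = 182.5 h
3D printer: 0.12 kW × 182.5 h = 21.9 kWh
halogen floor lamp: Runtime = 1 h/day × 30 days = 30 h
halogen floor lamp: 0.17 kW × 30 h = 5.1 kWh
hair dryer: Runtime = 6 h/day × 37 days = 222 h
hair dryer: 1.6 kW × 222 h = 355.2 kWh
space heater: Runtime = 25 min × 22 = 550 min = 9.166666… h
space heater: 1.79 kW × 9.166666… h = 16.408333… kWh
Total energy = 398.608333… kWh
Cost = 398.608333… × $0.34 = $135.53

$135.53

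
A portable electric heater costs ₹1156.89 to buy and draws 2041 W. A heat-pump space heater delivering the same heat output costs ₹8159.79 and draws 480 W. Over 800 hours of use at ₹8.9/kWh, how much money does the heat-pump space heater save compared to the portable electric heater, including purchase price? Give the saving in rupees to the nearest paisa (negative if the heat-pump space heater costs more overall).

₹4111.42

portable electric heater: ₹1156.89 + (2041/1000) kW × 800 h × ₹8.9 = ₹1156.89 + ₹14531.92 = ₹15688.81
heat-pump space heater: ₹8159.79 + (480/1000) kW × 800 h × ₹8.9 = ₹8159.79 + ₹3417.6 = ₹11577.39
Saving = ₹15688.81 − ₹11577.39 = ₹4111.42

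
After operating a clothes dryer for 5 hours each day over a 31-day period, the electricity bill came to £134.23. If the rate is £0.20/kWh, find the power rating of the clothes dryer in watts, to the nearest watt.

Energy = £134.23 ÷ £0.20/kWh = 671.15 kWh
Runtime = 5 h/day × 31 days = 155 h
Power = 671.15 kWh ÷ 155 h = 4.33 kW = 4330 W

4330 W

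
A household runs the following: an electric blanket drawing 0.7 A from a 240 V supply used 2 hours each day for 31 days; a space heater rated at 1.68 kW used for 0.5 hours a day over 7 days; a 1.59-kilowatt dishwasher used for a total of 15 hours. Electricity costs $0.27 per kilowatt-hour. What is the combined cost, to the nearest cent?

electric blanket: Power = 0.7 A × 240 V = 168 W = 0.168 kW
electric blanket: Runtime = 2 h/day × 31 days = 62 h
electric blanket: 0.168 kW × 62 h = 10.416 kWh
space heater: Runtime = 0.5 h/day × 7 days = 3.5 h
space heater: 1.68 kW × 3.5 h = 5.88 kWh
dishwasher: 1.59 kW × 15 h = 23.85 kWh
Total energy = 40.146 kWh
Cost = 40.146 × $0.27 = $10.84

$10.84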